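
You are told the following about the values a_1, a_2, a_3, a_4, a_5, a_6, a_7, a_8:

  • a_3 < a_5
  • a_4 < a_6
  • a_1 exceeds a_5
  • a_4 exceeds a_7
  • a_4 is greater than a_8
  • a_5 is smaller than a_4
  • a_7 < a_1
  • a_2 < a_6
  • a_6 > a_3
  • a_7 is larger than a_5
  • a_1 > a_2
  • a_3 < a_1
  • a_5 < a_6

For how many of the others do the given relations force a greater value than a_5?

Directly above a_5: a_7, a_1, a_4, a_6.
Nothing else is reachable above a_5; 4 in all.

4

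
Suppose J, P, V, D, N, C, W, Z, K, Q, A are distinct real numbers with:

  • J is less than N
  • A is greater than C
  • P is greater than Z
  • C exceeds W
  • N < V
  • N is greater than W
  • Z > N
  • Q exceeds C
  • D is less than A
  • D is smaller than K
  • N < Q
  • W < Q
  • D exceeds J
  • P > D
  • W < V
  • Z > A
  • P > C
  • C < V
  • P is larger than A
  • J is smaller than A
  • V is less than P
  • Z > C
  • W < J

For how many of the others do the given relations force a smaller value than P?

From P the given relations immediately reach C, D, A, V, Z.
From those, W, J, N — 8 in total.
Nothing else is reachable below P; 8 in all.

8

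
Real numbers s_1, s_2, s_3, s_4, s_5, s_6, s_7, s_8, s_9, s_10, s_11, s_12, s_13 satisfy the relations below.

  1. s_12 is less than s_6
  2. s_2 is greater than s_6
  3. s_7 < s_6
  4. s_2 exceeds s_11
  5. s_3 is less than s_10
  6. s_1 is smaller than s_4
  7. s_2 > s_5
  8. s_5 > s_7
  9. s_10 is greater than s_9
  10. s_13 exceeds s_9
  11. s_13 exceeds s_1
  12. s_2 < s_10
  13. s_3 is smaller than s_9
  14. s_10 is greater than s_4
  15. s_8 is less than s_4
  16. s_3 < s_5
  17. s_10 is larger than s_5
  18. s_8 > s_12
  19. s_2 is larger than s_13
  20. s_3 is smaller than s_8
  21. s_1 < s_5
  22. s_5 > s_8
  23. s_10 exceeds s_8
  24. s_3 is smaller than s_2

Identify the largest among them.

Chaining downward from s_10: directly below it, s_3, s_9, s_8, s_5, s_4, s_2; then s_1, s_11, s_12, s_7, s_13, s_6.
That covers every other element, and nothing is given above s_10, so s_10 is the largest.

s_10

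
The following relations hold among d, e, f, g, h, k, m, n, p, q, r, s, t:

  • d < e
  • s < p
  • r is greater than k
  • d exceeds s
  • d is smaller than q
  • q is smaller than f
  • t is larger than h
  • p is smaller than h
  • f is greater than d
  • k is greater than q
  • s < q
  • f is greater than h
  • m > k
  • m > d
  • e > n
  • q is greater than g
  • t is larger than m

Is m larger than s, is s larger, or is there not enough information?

Following the relations from s: s < d < q < k < m.
So m is larger.

m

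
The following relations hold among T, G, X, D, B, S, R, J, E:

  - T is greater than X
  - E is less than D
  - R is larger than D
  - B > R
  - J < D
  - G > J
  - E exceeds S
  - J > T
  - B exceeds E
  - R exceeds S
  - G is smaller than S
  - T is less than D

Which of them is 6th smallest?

The consecutive relations fix a unique order: X < T < J < G < S < E < D < R < B.
Counting 6 from the smallest end gives E.

E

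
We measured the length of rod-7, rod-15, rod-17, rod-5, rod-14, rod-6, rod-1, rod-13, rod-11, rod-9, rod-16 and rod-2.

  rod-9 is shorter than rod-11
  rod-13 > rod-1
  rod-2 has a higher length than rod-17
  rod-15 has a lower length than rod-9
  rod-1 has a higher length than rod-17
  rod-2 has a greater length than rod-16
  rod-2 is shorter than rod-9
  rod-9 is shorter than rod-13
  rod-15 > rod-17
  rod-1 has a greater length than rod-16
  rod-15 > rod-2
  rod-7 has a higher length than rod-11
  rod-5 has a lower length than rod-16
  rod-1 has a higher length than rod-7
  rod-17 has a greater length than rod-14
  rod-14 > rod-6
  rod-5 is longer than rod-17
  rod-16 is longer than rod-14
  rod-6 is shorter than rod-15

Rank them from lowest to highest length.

rod-6 < rod-14 < rod-17 < rod-5 < rod-16 < rod-2 < rod-15 < rod-9 < rod-11 < rod-7 < rod-1 < rod-13

Nothing is placed below rod-6, so it is least; from there rod-6 < rod-14; rod-14 < rod-17; rod-17 < rod-5; rod-5 < rod-16; rod-16 < rod-2; rod-2 < rod-15; rod-15 < rod-9; rod-9 < rod-11; rod-11 < rod-7; rod-7 < rod-1; rod-1 < rod-13, each given directly.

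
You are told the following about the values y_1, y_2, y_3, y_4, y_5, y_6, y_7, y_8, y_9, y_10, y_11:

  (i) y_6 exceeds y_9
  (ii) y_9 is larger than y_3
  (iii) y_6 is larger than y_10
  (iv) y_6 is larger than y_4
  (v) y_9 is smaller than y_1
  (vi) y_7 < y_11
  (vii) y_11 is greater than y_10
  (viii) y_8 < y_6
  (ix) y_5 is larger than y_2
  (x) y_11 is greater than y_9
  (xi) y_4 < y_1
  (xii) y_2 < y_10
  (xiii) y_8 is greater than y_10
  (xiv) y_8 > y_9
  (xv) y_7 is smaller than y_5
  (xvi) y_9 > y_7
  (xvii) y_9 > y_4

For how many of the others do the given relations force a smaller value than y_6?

7

The elements the relations force below y_6 are y_7, y_4, y_2, y_3, y_10, y_9, y_8 — no chain reaches any other.
That is 7.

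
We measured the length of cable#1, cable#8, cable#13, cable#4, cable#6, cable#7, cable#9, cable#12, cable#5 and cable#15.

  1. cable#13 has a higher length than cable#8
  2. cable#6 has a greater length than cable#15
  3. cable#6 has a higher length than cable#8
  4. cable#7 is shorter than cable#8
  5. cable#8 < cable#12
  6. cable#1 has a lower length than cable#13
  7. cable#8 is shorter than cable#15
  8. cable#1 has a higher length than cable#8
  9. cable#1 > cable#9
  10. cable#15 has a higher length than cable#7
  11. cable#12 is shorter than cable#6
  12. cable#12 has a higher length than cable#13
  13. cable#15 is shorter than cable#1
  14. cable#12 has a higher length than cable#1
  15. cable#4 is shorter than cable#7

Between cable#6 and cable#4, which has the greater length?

cable#6

cable#4 < cable#7 and cable#7 < cable#8 give cable#4 < cable#8.
Then cable#8 < cable#15 extends the chain to cable#15.
Then cable#15 < cable#1 extends the chain to cable#1.
With cable#1 < cable#12: cable#4 < cable#7 < cable#8 < cable#15 < cable#1 < cable#12.
With cable#12 < cable#6: cable#4 < cable#7 < cable#8 < cable#15 < cable#1 < cable#12 < cable#6.
So cable#4 < cable#6; cable#6 is the longer of the two.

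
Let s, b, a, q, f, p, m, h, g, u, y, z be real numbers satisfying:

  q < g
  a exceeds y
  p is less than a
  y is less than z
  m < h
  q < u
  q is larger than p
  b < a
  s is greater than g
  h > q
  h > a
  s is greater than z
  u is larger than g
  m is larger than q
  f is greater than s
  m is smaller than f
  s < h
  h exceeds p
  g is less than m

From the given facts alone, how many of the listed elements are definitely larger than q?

6

From q the given relations immediately reach g, u, m, h.
From those, s, f — 6 in total.
Nothing else is reachable above q; 6 in all.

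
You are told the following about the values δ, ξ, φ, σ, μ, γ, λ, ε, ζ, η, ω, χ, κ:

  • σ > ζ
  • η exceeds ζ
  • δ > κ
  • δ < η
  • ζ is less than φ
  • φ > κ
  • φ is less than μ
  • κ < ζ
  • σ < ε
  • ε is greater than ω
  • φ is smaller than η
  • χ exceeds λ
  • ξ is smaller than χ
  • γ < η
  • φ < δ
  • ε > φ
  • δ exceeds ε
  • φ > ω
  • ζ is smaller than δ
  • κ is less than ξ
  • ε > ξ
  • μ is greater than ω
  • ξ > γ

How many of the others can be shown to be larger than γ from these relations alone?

5

From γ the given relations immediately reach ξ, η.
From those, χ, ε — 4 in total.
From those, δ — 5 in total.
Nothing else is reachable above γ; 5 in all.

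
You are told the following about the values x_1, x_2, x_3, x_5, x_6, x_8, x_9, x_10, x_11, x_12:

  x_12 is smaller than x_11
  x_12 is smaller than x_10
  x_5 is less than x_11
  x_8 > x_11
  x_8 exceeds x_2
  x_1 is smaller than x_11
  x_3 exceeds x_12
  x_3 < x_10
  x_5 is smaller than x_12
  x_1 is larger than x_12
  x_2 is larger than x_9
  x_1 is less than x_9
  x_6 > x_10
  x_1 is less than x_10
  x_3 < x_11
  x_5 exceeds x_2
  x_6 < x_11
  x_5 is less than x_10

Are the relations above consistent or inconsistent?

inconsistent

Chaining the given relations yields x_1 < x_9 < x_2 < x_5 < x_12, so x_1 < x_12. But one relation states x_12 < x_1. These cannot both hold.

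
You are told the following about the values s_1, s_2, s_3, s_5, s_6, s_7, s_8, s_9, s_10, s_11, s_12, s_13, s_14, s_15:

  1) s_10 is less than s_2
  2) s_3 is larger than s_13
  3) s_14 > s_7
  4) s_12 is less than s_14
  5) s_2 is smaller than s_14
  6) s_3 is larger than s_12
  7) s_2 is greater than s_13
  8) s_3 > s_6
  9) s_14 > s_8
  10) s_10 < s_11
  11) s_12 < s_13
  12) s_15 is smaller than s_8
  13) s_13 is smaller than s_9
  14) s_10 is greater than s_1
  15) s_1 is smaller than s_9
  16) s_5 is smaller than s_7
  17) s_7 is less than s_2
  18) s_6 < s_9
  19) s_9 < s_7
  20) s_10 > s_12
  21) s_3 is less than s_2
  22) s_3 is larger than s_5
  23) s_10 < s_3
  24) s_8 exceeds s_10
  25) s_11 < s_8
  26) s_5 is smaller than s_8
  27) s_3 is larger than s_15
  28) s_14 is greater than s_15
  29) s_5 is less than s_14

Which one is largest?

s_14

s_1 is not greatest since s_1 < s_10; s_12 is not greatest since s_12 < s_13; s_10 is not greatest since s_10 < s_2; s_13 is not greatest since s_13 < s_3; s_5 is not greatest since s_5 < s_7; s_15 is not greatest since s_15 < s_3; s_6 is not greatest since s_6 < s_9; s_3 is not greatest since s_3 < s_2; s_9 is not greatest since s_9 < s_7; s_7 is not greatest since s_7 < s_2; s_11 is not greatest since s_11 < s_8; s_2 is not greatest since s_2 < s_14; s_8 is not greatest since s_8 < s_14.
Only s_14 has nothing above it, so s_14 is the largest.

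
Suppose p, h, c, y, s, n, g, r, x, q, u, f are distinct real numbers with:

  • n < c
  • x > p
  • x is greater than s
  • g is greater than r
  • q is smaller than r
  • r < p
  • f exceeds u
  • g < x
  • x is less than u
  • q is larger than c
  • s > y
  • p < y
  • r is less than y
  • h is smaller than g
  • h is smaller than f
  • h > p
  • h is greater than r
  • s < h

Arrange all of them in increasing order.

n < c < q < r < p < y < s < h < g < x < u < f

Nothing is placed below n, so it is least; from there n < c; c < q; q < r; r < p; p < y; y < s; s < h; h < g; g < x; x < u; u < f, each given directly.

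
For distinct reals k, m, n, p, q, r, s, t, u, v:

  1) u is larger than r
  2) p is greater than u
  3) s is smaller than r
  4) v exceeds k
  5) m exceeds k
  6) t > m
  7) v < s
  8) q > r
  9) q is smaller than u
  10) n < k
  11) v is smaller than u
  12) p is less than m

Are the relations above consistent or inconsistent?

The single ordering n < k < v < s < r < q < u < p < m < t satisfies every listed relation, so no contradiction arises.

consistent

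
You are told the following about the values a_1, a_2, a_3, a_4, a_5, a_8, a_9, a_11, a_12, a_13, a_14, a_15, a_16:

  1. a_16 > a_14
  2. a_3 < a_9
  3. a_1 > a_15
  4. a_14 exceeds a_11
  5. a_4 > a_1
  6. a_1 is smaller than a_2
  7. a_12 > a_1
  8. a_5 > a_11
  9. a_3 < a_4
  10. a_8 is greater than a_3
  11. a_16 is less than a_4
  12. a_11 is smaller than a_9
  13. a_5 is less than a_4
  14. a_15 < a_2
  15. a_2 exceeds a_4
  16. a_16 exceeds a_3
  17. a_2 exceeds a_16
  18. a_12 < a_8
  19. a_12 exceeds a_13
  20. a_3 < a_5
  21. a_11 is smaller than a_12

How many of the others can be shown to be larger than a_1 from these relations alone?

Directly above a_1: a_4, a_2, a_12.
One step further: a_8 (4 so far).
No other element is forced above a_1 by the given relations, so the count is 4.

4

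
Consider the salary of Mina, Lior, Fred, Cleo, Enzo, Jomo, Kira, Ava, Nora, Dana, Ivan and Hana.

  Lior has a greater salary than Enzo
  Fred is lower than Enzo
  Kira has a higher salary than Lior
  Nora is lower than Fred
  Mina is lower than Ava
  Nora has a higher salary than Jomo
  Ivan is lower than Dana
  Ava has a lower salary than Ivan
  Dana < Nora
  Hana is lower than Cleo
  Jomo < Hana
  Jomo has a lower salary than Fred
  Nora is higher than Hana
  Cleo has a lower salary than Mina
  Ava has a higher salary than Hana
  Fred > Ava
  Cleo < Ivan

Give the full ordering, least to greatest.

The consecutive links are each given: Jomo < Hana; Hana < Cleo; Cleo < Mina; Mina < Ava; Ava < Ivan; Ivan < Dana; Dana < Nora; Nora < Fred; Fred < Enzo; Enzo < Lior; Lior < Kira.

Jomo < Hana < Cleo < Mina < Ava < Ivan < Dana < Nora < Fred < Enzo < Lior < Kira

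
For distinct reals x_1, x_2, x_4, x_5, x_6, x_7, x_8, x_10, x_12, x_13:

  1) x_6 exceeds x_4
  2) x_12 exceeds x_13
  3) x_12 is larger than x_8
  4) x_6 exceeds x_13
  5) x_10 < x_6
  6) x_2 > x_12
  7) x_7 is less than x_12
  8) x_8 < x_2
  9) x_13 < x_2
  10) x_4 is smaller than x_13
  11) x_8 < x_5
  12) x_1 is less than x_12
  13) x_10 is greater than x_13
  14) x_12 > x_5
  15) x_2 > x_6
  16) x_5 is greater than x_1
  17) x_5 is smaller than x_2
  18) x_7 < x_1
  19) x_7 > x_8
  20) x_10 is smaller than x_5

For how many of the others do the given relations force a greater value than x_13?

The elements the relations force above x_13 are x_10, x_5, x_12, x_6, x_2 — no chain reaches any other.
That is 5.

5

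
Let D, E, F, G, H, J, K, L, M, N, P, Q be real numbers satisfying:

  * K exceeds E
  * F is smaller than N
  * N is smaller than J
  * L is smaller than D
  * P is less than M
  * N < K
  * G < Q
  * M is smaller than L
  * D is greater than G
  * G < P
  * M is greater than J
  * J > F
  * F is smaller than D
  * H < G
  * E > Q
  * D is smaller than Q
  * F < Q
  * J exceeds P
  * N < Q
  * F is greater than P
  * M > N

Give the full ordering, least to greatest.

H < G < P < F < N < J < M < L < D < Q < E < K

The consecutive links are each given: H < G; G < P; P < F; F < N; N < J; J < M; M < L; L < D; D < Q; Q < E; E < K.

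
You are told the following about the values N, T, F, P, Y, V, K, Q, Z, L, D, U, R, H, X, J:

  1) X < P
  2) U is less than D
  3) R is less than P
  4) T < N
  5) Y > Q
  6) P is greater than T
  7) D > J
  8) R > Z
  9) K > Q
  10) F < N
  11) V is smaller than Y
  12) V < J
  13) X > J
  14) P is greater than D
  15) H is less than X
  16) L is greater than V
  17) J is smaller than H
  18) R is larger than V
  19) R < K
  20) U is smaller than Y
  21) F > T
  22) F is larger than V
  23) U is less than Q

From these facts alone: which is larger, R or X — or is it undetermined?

Following every chain through X: above X we get P; below X we get V, J, H.
R is not reached, and no chain runs the other way from R to X.
So the given relations leave the order of X and R undetermined.

undetermined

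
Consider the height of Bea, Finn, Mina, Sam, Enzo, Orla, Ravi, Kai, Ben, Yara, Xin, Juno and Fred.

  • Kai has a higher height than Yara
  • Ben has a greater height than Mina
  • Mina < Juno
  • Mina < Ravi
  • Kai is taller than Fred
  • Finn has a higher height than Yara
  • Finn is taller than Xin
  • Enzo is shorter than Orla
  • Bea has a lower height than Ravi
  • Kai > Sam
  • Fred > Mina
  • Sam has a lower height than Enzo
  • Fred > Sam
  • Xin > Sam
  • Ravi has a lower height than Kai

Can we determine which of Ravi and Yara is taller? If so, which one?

Following every chain through Yara: above Yara we get Finn, Kai.
Ravi is not reached, and no chain runs the other way from Ravi to Yara.
So the given relations leave the order of Yara and Ravi undetermined.

undetermined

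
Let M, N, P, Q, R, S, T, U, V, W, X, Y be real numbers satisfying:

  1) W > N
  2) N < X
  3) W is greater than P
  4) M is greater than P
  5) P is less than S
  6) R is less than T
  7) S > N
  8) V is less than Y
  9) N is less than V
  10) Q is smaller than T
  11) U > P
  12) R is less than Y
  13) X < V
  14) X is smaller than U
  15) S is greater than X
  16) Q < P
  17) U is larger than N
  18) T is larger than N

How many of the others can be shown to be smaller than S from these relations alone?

Directly below S: N, P, X.
One step further: Q (4 so far).
No other element is forced below S by the given relations, so the count is 4.

4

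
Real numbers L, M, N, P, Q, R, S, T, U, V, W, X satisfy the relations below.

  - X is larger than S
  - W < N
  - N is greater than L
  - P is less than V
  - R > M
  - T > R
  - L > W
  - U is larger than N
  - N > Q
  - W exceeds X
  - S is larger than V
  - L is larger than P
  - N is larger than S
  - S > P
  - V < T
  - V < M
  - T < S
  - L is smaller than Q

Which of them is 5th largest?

W

Piecing the relations together gives one ordering: P < V < M < R < T < S < X < W < L < Q < N < U.
The 5th largest is W.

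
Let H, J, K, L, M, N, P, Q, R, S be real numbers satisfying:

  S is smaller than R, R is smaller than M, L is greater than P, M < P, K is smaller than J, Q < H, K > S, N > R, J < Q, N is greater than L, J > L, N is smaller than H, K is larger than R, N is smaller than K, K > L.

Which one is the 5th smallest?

L

The consecutive relations fix a unique order: S < R < M < P < L < N < K < J < Q < H.
Counting 5 from the smallest end gives L.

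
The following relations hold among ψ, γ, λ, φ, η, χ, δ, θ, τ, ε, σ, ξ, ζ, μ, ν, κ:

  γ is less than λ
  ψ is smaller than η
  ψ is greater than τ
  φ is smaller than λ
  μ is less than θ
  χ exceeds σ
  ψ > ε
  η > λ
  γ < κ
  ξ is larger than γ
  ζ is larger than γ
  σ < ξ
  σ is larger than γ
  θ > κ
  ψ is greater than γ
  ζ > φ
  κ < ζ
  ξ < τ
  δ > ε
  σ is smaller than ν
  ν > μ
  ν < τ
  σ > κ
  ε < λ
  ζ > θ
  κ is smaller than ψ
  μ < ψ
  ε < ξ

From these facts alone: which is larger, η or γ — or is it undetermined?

η

Link the given pairs in sequence: γ < κ; κ < σ; σ < ξ; ξ < τ; τ < ψ; ψ < η.
Together: γ < κ < σ < ξ < τ < ψ < η.
So η is larger.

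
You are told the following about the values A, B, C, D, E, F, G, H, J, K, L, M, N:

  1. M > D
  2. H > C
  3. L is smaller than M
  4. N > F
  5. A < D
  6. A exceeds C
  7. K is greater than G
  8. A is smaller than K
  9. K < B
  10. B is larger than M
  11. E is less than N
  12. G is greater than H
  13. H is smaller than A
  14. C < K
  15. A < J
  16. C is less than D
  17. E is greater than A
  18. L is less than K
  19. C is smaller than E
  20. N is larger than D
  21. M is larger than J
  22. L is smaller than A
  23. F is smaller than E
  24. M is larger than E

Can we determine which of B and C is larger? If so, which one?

B

C < H and H < A give C < A.
Then A < J extends the chain to J.
Then J < M extends the chain to M.
Then M < B extends the chain to B.
So B is larger.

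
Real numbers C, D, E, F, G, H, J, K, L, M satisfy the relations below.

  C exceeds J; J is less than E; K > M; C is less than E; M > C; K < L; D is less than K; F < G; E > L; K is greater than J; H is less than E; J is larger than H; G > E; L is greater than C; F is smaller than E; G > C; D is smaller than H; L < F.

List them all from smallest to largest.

D < H < J < C < M < K < L < F < E < G

Nothing is placed below D, so it is least; from there D < H; H < J; J < C; C < M; M < K; K < L; L < F; F < E; E < G, each given directly.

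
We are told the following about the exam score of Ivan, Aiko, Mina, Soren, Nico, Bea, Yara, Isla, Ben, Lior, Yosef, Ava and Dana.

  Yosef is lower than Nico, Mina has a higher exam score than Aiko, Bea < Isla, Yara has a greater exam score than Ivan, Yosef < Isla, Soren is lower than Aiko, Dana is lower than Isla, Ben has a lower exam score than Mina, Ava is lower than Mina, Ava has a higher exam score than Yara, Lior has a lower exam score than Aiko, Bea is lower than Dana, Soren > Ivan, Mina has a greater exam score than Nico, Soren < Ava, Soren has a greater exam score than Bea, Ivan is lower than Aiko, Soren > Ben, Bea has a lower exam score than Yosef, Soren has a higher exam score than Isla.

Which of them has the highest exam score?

Mina

Ben is not greatest since Ben < Soren; Ivan is not greatest since Ivan < Yara; Bea is not greatest since Bea < Yosef; Yara is not greatest since Yara < Ava; Dana is not greatest since Dana < Isla; Yosef is not greatest since Yosef < Isla; Lior is not greatest since Lior < Aiko; Isla is not greatest since Isla < Soren; Nico is not greatest since Nico < Mina; Soren is not greatest since Soren < Aiko; Ava is not greatest since Ava < Mina; Aiko is not greatest since Aiko < Mina.
Only Mina has nothing above it, so Mina is the highest exam score.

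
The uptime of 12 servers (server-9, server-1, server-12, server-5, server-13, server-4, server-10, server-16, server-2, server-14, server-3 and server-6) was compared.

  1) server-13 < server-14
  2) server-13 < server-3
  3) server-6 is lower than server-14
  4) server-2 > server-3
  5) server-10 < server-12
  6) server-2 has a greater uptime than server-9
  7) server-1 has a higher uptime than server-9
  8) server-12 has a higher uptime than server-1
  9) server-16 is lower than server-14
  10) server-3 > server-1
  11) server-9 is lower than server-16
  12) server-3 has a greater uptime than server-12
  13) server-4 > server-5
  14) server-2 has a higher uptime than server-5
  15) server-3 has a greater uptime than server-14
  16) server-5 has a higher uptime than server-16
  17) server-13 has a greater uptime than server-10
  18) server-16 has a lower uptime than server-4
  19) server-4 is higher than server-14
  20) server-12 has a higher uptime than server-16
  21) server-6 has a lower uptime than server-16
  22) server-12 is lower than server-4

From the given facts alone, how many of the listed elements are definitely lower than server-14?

Directly below server-14: server-6, server-16, server-13.
One step further: server-9, server-10 (5 so far).
Nothing else is reachable below server-14; 5 in all.

5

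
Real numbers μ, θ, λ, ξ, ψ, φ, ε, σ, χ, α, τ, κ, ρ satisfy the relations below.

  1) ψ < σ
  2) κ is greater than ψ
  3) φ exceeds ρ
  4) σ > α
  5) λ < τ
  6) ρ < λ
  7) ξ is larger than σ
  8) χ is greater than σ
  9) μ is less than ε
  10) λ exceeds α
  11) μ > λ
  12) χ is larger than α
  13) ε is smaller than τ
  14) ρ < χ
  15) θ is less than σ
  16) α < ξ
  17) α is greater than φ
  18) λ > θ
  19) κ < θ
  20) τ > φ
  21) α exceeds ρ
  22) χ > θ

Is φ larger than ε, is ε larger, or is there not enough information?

ε

φ < α and α < λ give φ < λ.
With λ < μ: φ < α < λ < μ.
Then μ < ε extends the chain to ε.
So ε is larger.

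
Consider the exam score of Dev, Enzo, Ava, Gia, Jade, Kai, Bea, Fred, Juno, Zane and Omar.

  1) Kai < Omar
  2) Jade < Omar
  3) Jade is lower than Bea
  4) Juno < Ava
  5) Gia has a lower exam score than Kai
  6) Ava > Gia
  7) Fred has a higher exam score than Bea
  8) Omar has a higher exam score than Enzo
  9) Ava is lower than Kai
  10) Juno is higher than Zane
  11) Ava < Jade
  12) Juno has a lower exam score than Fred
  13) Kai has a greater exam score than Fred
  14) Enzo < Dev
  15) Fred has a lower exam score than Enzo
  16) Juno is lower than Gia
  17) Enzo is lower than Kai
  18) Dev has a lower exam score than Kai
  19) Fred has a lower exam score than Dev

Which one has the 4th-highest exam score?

Chaining the given pairs: Zane < Juno < Gia < Ava < Jade < Bea < Fred < Enzo < Dev < Kai < Omar.
Counting 4 from the largest end gives Enzo.

Enzo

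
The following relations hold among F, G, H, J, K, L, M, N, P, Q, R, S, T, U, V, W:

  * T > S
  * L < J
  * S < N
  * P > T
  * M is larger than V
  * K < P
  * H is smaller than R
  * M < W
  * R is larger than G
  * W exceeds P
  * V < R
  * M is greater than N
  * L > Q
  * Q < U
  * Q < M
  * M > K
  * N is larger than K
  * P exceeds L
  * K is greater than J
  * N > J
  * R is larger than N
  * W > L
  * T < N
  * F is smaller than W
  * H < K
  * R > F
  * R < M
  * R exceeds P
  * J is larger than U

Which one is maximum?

Chaining downward from W: directly below it, L, F, P, M; then Q, V, T, K, N, R; then S, G, H, J; then U.
That covers every other element, and nothing is given above W, so W is the maximum.

W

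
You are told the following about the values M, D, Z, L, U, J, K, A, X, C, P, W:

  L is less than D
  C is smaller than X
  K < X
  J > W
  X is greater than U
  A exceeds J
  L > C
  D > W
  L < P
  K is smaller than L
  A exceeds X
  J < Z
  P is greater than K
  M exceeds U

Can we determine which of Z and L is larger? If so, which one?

undetermined

Following every chain through L: above L we get P, D; below L we get C, K.
Z is not reached, and no chain runs the other way from Z to L.
So the given relations leave the order of L and Z undetermined.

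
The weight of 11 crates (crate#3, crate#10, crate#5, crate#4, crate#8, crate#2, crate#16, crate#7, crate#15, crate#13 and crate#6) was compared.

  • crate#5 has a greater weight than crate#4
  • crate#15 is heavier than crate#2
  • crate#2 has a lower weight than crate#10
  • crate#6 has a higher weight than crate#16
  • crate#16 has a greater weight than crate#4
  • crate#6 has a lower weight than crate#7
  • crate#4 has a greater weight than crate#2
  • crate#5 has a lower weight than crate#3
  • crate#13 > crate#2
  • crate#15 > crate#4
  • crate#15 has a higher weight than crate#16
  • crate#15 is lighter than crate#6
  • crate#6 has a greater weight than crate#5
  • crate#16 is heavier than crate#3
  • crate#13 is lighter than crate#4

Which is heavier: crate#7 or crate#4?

Link the given pairs in sequence: crate#4 < crate#5; crate#5 < crate#3; crate#3 < crate#16; crate#16 < crate#15; crate#15 < crate#6; crate#6 < crate#7.
Together: crate#4 < crate#5 < crate#3 < crate#16 < crate#15 < crate#6 < crate#7.
So crate#4 < crate#7; crate#7 is the heavier of the two.

crate#7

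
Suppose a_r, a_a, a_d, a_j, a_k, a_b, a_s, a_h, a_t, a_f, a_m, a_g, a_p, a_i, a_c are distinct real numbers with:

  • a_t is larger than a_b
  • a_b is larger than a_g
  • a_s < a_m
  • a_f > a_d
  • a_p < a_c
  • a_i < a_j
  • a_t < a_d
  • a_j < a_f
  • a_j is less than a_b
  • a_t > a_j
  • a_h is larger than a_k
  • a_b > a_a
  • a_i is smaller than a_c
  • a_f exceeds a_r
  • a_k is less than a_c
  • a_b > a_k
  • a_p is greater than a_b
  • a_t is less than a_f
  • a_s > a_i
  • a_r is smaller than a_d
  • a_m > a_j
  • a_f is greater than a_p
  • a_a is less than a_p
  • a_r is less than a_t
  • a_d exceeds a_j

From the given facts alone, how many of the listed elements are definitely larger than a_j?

From a_j the given relations immediately reach a_b, a_t, a_d, a_m, a_f.
From those, a_p — 6 in total.
From those, a_c — 7 in total.
No other element is forced above a_j by the given relations, so the count is 7.

7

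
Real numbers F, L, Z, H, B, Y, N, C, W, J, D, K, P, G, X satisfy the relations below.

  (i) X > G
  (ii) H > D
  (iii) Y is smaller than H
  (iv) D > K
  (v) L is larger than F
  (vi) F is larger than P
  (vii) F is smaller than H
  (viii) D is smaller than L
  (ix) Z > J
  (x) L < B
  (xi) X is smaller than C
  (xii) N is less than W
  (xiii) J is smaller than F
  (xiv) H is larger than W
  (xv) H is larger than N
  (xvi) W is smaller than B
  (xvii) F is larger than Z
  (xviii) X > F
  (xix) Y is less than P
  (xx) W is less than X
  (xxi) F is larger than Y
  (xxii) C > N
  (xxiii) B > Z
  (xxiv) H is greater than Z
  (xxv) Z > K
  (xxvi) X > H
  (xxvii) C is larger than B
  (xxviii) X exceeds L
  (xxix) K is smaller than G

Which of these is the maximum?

C

J is not greatest since J < F; N is not greatest since N < H; K is not greatest since K < D; Y is not greatest since Y < P; W is not greatest since W < B; D is not greatest since D < L; Z is not greatest since Z < B; P is not greatest since P < F; F is not greatest since F < H; G is not greatest since G < X; L is not greatest since L < B; H is not greatest since H < X; B is not greatest since B < C; X is not greatest since X < C.
Only C has nothing above it, so C is the maximum.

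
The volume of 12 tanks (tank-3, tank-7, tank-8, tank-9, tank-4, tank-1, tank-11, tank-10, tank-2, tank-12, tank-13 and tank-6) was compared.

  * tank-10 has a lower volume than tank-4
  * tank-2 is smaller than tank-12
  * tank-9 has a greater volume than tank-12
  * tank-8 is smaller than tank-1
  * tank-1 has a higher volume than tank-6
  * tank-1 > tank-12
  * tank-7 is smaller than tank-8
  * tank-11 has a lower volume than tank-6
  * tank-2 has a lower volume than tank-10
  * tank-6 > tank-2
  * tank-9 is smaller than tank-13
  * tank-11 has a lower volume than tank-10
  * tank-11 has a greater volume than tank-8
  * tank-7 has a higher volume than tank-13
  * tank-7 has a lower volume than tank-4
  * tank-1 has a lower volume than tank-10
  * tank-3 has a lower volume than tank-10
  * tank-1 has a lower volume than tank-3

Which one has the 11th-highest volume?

tank-12

The consecutive relations fix a unique order: tank-2 < tank-12 < tank-9 < tank-13 < tank-7 < tank-8 < tank-11 < tank-6 < tank-1 < tank-3 < tank-10 < tank-4.
Counting 11 from the largest end gives tank-12.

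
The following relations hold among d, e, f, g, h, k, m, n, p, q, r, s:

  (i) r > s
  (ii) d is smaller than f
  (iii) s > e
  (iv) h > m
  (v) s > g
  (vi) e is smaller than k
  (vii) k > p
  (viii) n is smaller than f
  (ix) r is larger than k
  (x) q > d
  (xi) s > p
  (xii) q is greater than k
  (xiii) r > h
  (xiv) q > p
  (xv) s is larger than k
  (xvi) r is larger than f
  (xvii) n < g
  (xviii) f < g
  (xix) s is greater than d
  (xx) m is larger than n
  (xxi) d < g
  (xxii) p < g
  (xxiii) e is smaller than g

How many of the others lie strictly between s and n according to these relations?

Chaining upward from n reaches: m, h, f, g, r.
Chaining downward from s reaches: e, p, d, k, f, g.
Strictly between n and s are those in both lists: f, g — 2 elements.

2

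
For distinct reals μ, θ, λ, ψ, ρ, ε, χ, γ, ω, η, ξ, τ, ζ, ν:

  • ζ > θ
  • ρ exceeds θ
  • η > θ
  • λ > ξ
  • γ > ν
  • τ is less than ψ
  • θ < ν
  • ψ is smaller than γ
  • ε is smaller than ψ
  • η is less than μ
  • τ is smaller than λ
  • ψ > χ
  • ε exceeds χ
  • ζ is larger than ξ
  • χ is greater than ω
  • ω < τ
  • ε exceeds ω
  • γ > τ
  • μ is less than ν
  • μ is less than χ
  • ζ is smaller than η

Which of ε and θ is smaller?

The relevant relations are θ < ζ; ζ < η; η < μ; μ < χ; χ < ε.
Together: θ < ζ < η < μ < χ < ε.
So θ < ε; θ is the smaller of the two.

θ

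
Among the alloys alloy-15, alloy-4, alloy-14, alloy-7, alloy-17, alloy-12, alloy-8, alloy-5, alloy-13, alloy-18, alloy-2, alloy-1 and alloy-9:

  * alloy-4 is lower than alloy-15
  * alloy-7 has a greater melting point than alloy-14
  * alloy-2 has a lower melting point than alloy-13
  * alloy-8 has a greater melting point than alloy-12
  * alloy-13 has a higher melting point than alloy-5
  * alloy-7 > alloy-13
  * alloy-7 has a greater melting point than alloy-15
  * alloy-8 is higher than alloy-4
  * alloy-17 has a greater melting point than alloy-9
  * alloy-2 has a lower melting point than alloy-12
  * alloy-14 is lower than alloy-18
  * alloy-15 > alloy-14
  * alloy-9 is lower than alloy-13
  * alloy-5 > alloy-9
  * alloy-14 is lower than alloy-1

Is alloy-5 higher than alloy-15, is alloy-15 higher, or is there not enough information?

undetermined

Following every chain through alloy-5: above alloy-5 we get alloy-13, alloy-7; below alloy-5 we get alloy-9.
alloy-15 is not reached, and no chain runs the other way from alloy-15 to alloy-5.
So the given relations leave the order of alloy-5 and alloy-15 undetermined.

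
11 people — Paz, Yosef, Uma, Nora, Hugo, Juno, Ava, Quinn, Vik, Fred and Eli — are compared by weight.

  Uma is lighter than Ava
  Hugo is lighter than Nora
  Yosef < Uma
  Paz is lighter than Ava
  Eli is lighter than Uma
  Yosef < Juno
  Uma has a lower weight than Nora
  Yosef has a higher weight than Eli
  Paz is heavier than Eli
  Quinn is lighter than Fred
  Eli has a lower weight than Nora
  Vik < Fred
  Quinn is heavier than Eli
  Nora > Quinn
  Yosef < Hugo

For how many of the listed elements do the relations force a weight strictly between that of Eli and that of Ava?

3

Chaining upward from Eli reaches: Quinn, Yosef, Hugo, Paz, Uma, Juno, Fred, Nora.
Chaining downward from Ava reaches: Yosef, Paz, Uma.
Strictly between Eli and Ava are those in both lists: Yosef, Paz, Uma — 3 elements.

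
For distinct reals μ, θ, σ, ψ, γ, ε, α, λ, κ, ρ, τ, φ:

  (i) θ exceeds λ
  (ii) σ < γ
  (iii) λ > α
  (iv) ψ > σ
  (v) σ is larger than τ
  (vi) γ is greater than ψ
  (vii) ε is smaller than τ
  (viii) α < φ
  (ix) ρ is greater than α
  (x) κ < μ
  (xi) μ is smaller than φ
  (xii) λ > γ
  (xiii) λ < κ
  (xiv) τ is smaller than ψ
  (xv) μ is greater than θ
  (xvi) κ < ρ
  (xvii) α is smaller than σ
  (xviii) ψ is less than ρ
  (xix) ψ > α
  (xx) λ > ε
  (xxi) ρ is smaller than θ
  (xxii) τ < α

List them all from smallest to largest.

ε < τ < α < σ < ψ < γ < λ < κ < ρ < θ < μ < φ

Nothing is placed below ε, so it is least; from there ε < τ; τ < α; α < σ; σ < ψ; ψ < γ; γ < λ; λ < κ; κ < ρ; ρ < θ; θ < μ; μ < φ, each given directly.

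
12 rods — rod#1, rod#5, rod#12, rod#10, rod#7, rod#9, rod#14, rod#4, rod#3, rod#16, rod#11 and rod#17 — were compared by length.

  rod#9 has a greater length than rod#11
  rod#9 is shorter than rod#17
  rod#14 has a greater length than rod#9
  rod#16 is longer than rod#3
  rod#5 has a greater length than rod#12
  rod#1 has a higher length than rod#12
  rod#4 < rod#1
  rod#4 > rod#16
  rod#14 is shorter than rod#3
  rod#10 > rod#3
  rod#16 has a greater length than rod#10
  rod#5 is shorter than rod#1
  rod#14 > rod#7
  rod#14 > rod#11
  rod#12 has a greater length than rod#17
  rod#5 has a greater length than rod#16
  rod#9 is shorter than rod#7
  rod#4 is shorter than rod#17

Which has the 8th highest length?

rod#3

The consecutive relations fix a unique order: rod#11 < rod#9 < rod#7 < rod#14 < rod#3 < rod#10 < rod#16 < rod#4 < rod#17 < rod#12 < rod#5 < rod#1.
The 8th largest is rod#3.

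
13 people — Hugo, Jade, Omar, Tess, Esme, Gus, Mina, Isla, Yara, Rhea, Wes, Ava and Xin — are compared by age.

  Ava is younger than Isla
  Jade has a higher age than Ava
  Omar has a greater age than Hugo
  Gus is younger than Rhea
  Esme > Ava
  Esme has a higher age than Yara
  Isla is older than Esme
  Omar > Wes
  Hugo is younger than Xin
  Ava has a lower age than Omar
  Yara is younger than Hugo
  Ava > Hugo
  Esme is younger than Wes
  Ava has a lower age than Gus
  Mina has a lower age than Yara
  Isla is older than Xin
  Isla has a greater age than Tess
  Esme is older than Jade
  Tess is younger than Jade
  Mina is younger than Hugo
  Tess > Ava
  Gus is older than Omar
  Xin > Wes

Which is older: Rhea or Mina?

Rhea

Mina < Yara and Yara < Hugo give Mina < Hugo.
With Hugo < Ava: Mina < Yara < Hugo < Ava.
With Ava < Tess: Mina < Yara < Hugo < Ava < Tess.
With Tess < Jade: Mina < Yara < Hugo < Ava < Tess < Jade.
With Jade < Esme: Mina < Yara < Hugo < Ava < Tess < Jade < Esme.
Then Esme < Wes extends the chain to Wes.
With Wes < Omar: Mina < Yara < Hugo < Ava < Tess < Jade < Esme < Wes < Omar.
Then Omar < Gus extends the chain to Gus.
With Gus < Rhea: Mina < Yara < Hugo < Ava < Tess < Jade < Esme < Wes < Omar < Gus < Rhea.
So Mina < Rhea; Rhea is the older of the two.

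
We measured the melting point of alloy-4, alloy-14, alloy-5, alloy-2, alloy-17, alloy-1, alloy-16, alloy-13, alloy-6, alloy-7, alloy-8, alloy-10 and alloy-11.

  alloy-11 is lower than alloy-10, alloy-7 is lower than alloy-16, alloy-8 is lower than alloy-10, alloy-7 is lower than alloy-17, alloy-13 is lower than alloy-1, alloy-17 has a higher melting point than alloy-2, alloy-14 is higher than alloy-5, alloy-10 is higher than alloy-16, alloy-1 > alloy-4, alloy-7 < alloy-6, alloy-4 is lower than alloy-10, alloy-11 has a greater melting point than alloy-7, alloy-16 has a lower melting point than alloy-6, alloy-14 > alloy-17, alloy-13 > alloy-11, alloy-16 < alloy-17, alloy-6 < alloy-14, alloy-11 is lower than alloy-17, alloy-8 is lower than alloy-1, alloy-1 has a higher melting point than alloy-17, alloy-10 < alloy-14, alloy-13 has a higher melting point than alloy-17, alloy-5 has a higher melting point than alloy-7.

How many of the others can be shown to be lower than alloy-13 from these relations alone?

5

From alloy-13 the given relations immediately reach alloy-11, alloy-17.
From those, alloy-7, alloy-16, alloy-2 — 5 in total.
No other element is forced below alloy-13 by the given relations, so the count is 5.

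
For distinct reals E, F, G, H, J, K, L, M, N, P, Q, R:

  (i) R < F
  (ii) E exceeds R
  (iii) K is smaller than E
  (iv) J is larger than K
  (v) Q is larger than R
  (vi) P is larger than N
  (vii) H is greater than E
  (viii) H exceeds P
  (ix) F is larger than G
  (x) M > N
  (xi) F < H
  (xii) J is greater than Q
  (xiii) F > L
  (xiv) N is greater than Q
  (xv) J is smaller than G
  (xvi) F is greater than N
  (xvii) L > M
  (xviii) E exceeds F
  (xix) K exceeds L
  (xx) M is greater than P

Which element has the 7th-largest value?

Piecing the relations together gives one ordering: R < Q < N < P < M < L < K < J < G < F < E < H.
The 7th largest is L.

L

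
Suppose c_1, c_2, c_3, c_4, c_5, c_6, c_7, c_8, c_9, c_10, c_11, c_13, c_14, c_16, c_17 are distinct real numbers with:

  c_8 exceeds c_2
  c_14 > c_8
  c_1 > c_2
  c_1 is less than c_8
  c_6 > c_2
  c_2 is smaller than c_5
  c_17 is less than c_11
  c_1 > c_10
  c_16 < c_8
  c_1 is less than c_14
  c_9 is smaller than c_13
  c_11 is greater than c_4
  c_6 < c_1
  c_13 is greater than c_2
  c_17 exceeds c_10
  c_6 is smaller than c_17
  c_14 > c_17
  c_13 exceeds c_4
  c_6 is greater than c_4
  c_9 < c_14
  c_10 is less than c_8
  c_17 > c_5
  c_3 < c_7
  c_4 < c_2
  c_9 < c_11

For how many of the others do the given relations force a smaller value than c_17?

The elements the relations force below c_17 are c_4, c_2, c_6, c_10, c_5 — no chain reaches any other.
That is 5.

5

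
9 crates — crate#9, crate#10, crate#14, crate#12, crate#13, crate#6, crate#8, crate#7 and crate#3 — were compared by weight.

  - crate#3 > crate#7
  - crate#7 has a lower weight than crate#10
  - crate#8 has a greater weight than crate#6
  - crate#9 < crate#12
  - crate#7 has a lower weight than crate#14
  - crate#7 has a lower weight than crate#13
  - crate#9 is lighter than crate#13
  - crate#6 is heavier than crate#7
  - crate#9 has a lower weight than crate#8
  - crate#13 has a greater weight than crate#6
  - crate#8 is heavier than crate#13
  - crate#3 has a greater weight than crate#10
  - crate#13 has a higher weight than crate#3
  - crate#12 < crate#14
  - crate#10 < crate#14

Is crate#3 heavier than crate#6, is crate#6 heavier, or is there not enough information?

Following every chain through crate#6: above crate#6 we get crate#13, crate#8; below crate#6 we get crate#7.
crate#3 is not reached, and no chain runs the other way from crate#3 to crate#6.
So the given relations leave the order of crate#6 and crate#3 undetermined.

undetermined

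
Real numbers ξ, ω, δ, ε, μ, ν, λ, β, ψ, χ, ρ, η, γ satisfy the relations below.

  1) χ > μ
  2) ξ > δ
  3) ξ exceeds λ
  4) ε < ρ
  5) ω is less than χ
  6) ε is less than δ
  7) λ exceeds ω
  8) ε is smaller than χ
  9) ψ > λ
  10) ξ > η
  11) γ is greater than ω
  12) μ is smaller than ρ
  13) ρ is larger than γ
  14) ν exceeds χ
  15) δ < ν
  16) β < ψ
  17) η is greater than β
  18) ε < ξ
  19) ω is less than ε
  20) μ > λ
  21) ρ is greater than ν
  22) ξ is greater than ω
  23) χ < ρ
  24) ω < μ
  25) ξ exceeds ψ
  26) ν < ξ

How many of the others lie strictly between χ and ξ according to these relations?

The relations place χ below ξ. An element lies strictly between them when it is forced above χ and also forced below ξ.
Above χ: {ν, ρ}. Below ξ: {ω, ε, δ, λ, μ, β, ψ, ν, η}.
Intersection: {ν} — 1.

1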